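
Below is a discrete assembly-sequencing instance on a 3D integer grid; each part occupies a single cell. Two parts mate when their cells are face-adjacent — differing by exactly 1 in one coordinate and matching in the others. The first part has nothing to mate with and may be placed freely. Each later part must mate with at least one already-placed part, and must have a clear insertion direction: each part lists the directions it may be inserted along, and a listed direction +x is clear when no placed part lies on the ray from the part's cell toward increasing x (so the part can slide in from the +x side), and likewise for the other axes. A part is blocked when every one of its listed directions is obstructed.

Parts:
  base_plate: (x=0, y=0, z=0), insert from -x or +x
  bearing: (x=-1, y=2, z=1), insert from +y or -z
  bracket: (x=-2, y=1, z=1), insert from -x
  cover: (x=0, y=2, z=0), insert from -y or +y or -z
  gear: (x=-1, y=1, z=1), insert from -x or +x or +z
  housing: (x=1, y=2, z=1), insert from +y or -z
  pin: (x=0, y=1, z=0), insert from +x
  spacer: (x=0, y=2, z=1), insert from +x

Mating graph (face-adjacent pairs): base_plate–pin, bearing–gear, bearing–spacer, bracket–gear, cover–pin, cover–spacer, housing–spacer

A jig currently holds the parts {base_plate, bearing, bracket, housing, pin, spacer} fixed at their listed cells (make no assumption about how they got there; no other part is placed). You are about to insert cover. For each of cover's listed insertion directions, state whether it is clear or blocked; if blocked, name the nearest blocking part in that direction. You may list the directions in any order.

-y: nearest on ray is pin@(0, 1, 0) ⇒ blocked
+y: ray from cover(0, 2, 0) has no placed part ⇒ clear
-z: ray from cover(0, 2, 0) has no placed part ⇒ clear

+y: clear; -y: blocked by pin; -z: clear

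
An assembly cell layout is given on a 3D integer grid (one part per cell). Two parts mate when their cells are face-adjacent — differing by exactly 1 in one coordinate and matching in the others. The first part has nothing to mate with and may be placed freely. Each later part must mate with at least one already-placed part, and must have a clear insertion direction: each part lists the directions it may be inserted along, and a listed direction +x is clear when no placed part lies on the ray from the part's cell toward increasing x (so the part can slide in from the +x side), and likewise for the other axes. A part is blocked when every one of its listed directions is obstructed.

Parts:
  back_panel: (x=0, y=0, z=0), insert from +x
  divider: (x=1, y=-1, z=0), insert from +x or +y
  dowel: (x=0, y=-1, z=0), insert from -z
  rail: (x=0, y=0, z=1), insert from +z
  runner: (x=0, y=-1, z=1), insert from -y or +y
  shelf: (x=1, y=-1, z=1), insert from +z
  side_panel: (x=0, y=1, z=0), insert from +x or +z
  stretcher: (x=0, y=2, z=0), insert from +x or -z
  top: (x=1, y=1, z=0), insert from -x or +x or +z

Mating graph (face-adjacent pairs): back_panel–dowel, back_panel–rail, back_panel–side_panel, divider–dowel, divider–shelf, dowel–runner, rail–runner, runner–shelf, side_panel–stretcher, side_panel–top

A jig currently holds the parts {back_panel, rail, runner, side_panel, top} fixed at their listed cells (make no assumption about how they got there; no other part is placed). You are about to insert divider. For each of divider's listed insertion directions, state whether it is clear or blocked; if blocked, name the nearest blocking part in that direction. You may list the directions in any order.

+x: clear; +y: blocked by top

+x: ray from divider(1, -1, 0) has no placed part ⇒ clear
+y: nearest on ray is top@(1, 1, 0) ⇒ blocked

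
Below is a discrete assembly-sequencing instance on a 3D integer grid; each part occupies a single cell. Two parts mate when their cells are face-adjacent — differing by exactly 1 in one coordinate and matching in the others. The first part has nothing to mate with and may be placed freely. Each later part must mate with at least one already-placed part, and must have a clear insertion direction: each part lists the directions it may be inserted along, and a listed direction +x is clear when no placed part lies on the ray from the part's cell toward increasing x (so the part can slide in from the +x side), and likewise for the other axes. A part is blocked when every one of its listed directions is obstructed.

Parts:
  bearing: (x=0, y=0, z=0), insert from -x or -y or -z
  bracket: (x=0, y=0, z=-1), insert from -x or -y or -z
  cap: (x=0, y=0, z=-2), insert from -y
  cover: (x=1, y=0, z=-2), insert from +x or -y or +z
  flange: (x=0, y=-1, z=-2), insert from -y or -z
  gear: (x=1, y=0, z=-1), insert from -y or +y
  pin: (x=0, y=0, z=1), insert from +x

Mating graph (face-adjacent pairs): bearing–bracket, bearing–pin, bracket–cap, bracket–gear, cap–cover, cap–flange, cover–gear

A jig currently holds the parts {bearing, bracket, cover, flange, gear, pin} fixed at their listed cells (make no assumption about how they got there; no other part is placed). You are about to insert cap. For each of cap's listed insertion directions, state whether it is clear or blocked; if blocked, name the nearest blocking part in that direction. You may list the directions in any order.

-y: nearest on ray is flange@(0, -1, -2) ⇒ blocked

-y: blocked by flange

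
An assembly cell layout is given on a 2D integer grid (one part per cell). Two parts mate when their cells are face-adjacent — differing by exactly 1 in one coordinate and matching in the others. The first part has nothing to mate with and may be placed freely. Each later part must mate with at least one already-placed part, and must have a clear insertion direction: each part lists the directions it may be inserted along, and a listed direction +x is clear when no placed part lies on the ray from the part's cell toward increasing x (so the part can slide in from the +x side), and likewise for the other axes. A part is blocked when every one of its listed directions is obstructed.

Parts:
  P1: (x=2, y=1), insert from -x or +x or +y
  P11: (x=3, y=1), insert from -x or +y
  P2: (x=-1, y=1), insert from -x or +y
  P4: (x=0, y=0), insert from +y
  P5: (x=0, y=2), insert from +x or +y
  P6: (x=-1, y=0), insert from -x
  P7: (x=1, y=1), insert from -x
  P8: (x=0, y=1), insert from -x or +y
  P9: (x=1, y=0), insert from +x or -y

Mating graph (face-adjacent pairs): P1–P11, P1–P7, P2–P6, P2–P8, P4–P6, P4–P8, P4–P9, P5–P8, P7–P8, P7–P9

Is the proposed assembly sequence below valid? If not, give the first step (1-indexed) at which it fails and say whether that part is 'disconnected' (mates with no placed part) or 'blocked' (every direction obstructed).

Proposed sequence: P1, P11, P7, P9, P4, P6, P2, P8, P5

Valid

1. P1@(2, 1) [-x clear] — {P1}
2. P11@(3, 1) [+y clear] — {P1, P11}
3. P7@(1, 1) [-x clear] — {P1, P11, P7}
4. P9@(1, 0) [+x clear] — {P1, P11, P7, P9}
5. P4@(0, 0) [+y clear] — {P1, P11, P4, P7, P9}
6. P6@(-1, 0) [-x clear] — {P1, P11, P4, P6, P7, P9}
7. P2@(-1, 1) [-x clear] — {P1, P11, P2, P4, P6, P7, P9}
8. P8@(0, 1) [+y clear] — {P1, P11, P2, P4, P6, P7, P8, P9}
9. P5@(0, 2) [+x clear] — {P1, P11, P2, P4, P5, P6, P7, P8, P9}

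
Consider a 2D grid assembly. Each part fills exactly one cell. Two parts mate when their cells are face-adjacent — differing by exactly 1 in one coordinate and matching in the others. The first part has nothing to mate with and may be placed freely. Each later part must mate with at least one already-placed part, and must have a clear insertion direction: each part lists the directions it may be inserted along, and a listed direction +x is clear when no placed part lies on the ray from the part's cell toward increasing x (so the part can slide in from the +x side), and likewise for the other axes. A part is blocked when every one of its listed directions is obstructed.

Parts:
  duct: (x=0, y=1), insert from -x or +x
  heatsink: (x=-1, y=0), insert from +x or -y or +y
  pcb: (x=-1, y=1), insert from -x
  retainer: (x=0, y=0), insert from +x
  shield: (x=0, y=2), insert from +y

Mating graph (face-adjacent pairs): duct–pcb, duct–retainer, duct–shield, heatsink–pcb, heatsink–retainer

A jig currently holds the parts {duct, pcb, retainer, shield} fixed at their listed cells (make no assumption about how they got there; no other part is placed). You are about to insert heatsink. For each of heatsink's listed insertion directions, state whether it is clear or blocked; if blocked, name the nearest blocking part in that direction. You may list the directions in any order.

+x: blocked by retainer; +y: blocked by pcb; -y: clear

+x: nearest on ray is retainer@(0, 0) ⇒ blocked
-y: ray from heatsink(-1, 0) has no placed part ⇒ clear
+y: nearest on ray is pcb@(-1, 1) ⇒ blocked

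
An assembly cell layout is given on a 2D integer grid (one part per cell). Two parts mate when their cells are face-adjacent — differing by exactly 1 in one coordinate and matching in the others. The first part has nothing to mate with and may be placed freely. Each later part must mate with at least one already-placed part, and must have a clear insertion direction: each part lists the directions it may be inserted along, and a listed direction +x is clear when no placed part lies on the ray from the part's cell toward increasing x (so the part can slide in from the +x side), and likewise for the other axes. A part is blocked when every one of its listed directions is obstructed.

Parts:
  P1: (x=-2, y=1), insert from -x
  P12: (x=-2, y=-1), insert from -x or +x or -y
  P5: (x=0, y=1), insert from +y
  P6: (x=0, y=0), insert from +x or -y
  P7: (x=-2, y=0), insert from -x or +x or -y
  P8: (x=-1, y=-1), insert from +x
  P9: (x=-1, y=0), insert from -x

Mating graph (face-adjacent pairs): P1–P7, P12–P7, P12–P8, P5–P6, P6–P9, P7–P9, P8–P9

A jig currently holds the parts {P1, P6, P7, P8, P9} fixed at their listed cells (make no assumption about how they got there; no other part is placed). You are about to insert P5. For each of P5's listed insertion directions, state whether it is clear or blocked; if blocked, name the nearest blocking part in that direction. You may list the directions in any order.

+y: ray from P5(0, 1) has no placed part ⇒ clear

+y: clear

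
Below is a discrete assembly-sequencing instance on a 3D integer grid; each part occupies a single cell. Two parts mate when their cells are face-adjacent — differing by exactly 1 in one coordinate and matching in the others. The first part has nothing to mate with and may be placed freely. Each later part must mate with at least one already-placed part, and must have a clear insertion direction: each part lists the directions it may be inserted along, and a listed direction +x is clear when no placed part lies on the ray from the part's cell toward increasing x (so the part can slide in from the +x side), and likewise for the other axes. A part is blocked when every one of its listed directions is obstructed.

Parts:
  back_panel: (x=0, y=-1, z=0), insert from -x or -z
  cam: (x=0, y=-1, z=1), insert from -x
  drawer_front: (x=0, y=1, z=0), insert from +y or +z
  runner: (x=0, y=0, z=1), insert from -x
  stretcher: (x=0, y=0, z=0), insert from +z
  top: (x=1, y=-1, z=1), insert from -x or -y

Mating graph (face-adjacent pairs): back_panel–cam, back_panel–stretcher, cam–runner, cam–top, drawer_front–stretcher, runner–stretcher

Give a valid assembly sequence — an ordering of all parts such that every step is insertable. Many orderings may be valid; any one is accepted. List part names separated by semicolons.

cam; top; back_panel; stretcher; runner; drawer_front

1. cam@(0, -1, 1) [-x clear] — {cam}
2. top@(1, -1, 1) [-y clear] — {cam, top}
3. back_panel@(0, -1, 0) [-x clear] — {back_panel, cam, top}
4. stretcher@(0, 0, 0) [+z clear] — {back_panel, cam, stretcher, top}
5. runner@(0, 0, 1) [-x clear] — {back_panel, cam, runner, stretcher, top}
6. drawer_front@(0, 1, 0) [+y clear] — {back_panel, cam, drawer_front, runner, stretcher, top}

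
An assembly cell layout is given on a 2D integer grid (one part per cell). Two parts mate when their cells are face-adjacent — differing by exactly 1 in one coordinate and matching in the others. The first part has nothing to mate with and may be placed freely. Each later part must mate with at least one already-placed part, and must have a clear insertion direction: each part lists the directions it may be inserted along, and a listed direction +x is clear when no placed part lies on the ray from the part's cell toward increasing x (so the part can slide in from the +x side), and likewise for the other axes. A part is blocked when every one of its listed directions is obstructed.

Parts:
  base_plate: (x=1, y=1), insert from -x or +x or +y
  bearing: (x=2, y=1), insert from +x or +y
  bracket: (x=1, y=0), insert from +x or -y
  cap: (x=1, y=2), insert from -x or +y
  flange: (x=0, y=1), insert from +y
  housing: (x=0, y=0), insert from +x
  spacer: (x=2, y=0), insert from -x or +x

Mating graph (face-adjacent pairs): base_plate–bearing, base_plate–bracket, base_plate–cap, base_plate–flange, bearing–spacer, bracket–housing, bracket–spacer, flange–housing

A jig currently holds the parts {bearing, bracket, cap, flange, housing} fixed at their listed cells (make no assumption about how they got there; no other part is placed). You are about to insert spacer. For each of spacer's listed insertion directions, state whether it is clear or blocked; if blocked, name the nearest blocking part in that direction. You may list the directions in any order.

+x: clear; -x: blocked by bracket

-x: nearest on ray is bracket@(1, 0) ⇒ blocked
+x: ray from spacer(2, 0) has no placed part ⇒ clear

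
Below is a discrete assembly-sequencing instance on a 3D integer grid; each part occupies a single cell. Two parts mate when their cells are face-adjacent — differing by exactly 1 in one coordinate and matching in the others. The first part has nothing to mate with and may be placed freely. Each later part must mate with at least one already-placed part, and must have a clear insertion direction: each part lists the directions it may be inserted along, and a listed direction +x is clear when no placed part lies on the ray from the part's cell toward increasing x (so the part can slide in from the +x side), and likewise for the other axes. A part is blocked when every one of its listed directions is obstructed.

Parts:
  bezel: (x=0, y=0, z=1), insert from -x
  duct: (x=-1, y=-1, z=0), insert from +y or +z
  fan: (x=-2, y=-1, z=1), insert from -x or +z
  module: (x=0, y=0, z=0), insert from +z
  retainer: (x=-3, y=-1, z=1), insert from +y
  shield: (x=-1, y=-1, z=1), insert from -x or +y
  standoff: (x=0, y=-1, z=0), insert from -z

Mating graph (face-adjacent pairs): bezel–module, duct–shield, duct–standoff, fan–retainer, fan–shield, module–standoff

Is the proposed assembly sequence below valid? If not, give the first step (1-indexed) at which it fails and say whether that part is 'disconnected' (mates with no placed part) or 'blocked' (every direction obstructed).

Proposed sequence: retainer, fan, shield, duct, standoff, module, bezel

Valid

1. retainer@(-3, -1, 1) [+y clear] — {retainer}
2. fan@(-2, -1, 1) [+z clear] — {fan, retainer}
3. shield@(-1, -1, 1) [+y clear] — {fan, retainer, shield}
4. duct@(-1, -1, 0) [+y clear] — {duct, fan, retainer, shield}
5. standoff@(0, -1, 0) [-z clear] — {duct, fan, retainer, shield, standoff}
6. module@(0, 0, 0) [+z clear] — {duct, fan, module, retainer, shield, standoff}
7. bezel@(0, 0, 1) [-x clear] — {bezel, duct, fan, module, retainer, shield, standoff}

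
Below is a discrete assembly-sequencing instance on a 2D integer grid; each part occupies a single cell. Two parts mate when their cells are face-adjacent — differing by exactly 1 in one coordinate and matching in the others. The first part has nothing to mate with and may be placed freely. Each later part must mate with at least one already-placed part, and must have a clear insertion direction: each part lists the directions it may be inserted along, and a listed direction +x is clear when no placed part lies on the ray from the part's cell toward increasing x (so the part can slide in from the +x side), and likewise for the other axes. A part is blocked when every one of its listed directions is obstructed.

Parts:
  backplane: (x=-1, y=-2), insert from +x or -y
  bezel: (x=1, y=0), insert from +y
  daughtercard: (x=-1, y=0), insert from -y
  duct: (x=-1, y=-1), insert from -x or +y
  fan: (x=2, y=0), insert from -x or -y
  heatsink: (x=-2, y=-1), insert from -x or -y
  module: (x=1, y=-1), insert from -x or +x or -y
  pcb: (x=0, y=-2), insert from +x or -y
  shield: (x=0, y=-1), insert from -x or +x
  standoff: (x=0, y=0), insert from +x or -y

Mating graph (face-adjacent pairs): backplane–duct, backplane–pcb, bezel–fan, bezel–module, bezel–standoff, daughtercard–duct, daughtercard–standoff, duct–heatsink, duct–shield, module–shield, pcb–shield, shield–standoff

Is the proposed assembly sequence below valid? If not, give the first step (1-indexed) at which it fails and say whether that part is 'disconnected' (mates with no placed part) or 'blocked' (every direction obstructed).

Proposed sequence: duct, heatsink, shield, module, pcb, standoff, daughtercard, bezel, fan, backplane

1. duct@(-1, -1) [-x clear] — {duct}
2. heatsink@(-2, -1) [-x clear] — {duct, heatsink}
3. shield@(0, -1) [+x clear] — {duct, heatsink, shield}
4. module@(1, -1) [+x clear] — {duct, heatsink, module, shield}
5. pcb@(0, -2) [+x clear] — {duct, heatsink, module, pcb, shield}
6. standoff@(0, 0) [+x clear] — {duct, heatsink, module, pcb, shield, standoff}
7. daughtercard@(-1, 0) — -y all obstructed ⇒ blocked

Invalid at step 7 (blocked)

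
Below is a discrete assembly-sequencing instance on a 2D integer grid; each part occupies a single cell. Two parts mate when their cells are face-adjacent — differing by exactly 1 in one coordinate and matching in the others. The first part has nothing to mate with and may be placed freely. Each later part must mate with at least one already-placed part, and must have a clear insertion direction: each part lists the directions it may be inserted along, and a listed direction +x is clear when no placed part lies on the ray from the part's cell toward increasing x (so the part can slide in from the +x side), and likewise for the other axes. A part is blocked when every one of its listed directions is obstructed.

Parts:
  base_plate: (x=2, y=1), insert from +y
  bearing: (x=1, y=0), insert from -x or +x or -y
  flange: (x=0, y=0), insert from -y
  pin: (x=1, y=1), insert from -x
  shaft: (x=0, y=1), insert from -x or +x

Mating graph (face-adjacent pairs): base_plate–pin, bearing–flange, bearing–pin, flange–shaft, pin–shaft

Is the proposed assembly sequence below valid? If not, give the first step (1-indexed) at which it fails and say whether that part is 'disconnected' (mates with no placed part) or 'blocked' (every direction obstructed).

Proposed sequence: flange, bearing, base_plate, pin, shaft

Invalid at step 3 (disconnected)

1. flange@(0, 0) [-y clear] — {flange}
2. bearing@(1, 0) [+x clear] — {bearing, flange}
3. base_plate@(2, 1) — no placed neighbour ⇒ disconnected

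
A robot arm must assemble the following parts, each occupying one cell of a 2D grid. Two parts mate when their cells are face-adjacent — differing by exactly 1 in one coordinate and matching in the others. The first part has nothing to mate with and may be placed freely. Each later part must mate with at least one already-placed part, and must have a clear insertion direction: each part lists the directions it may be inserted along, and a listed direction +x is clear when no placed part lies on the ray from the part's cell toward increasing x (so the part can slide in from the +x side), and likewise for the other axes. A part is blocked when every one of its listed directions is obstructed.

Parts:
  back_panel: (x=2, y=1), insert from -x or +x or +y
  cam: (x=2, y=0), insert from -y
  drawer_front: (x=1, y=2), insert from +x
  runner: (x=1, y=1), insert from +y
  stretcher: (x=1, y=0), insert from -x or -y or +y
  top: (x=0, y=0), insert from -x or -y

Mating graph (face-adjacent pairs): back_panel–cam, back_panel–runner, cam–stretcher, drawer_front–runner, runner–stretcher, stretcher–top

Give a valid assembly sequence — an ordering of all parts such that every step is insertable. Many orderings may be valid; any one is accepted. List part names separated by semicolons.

1. stretcher@(1, 0) [-x clear] — {stretcher}
2. runner@(1, 1) [+y clear] — {runner, stretcher}
3. drawer_front@(1, 2) [+x clear] — {drawer_front, runner, stretcher}
4. top@(0, 0) [-x clear] — {drawer_front, runner, stretcher, top}
5. back_panel@(2, 1) [+x clear] — {back_panel, drawer_front, runner, stretcher, top}
6. cam@(2, 0) [-y clear] — {back_panel, cam, drawer_front, runner, stretcher, top}

stretcher; runner; drawer_front; top; back_panel; cam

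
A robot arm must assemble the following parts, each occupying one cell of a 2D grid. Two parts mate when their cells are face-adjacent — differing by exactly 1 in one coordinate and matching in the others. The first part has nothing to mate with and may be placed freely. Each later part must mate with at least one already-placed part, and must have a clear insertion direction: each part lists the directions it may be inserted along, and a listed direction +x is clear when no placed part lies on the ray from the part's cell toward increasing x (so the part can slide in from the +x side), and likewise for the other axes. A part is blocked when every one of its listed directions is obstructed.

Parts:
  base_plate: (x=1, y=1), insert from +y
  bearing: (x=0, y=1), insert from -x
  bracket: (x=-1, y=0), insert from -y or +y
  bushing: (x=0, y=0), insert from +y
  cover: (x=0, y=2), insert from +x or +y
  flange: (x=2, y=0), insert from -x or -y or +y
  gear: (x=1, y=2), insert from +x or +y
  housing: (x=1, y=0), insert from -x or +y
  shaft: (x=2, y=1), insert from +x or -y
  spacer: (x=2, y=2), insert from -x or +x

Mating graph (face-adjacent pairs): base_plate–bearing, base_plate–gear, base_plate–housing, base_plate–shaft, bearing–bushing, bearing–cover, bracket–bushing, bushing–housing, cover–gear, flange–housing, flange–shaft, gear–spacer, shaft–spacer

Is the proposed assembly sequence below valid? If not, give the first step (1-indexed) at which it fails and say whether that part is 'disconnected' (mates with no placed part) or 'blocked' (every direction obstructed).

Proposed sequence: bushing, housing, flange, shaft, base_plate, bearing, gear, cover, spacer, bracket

1. bushing@(0, 0) [+y clear] — {bushing}
2. housing@(1, 0) [+y clear] — {bushing, housing}
3. flange@(2, 0) [-y clear] — {bushing, flange, housing}
4. shaft@(2, 1) [+x clear] — {bushing, flange, housing, shaft}
5. base_plate@(1, 1) [+y clear] — {base_plate, bushing, flange, housing, shaft}
6. bearing@(0, 1) [-x clear] — {base_plate, bearing, bushing, flange, housing, shaft}
7. gear@(1, 2) [+x clear] — {base_plate, bearing, bushing, flange, gear, housing, shaft}
8. cover@(0, 2) [+y clear] — {base_plate, bearing, bushing, cover, flange, gear, housing, shaft}
9. spacer@(2, 2) [+x clear] — {base_plate, bearing, bushing, cover, flange, gear, housing, shaft, spacer}
10. bracket@(-1, 0) [-y clear] — {base_plate, bearing, bracket, bushing, cover, flange, gear, housing, shaft, spacer}

Valid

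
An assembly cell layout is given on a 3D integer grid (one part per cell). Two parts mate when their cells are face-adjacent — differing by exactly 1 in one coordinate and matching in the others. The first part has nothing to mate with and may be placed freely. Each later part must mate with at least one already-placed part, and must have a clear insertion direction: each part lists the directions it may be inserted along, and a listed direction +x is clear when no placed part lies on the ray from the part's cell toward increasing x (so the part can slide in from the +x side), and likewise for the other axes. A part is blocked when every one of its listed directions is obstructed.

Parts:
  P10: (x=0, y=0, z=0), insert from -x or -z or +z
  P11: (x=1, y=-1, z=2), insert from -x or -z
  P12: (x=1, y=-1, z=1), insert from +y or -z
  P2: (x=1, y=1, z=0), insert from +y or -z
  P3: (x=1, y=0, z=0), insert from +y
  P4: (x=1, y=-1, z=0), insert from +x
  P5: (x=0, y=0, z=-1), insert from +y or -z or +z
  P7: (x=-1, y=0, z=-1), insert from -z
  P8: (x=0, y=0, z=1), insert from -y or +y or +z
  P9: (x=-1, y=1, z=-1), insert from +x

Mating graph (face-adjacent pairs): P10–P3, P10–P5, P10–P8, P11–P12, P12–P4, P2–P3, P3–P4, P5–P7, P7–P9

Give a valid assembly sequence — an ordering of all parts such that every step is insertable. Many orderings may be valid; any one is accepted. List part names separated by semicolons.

1. P12@(1, -1, 1) [+y clear] — {P12}
2. P4@(1, -1, 0) [+x clear] — {P12, P4}
3. P3@(1, 0, 0) [+y clear] — {P12, P3, P4}
4. P10@(0, 0, 0) [-x clear] — {P10, P12, P3, P4}
5. P5@(0, 0, -1) [+y clear] — {P10, P12, P3, P4, P5}
6. P7@(-1, 0, -1) [-z clear] — {P10, P12, P3, P4, P5, P7}
7. P9@(-1, 1, -1) [+x clear] — {P10, P12, P3, P4, P5, P7, P9}
8. P8@(0, 0, 1) [-y clear] — {P10, P12, P3, P4, P5, P7, P8, P9}
9. P11@(1, -1, 2) [-x clear] — {P10, P11, P12, P3, P4, P5, P7, P8, P9}
10. P2@(1, 1, 0) [+y clear] — {P10, P11, P12, P2, P3, P4, P5, P7, P8, P9}

P12; P4; P3; P10; P5; P7; P9; P8; P11; P2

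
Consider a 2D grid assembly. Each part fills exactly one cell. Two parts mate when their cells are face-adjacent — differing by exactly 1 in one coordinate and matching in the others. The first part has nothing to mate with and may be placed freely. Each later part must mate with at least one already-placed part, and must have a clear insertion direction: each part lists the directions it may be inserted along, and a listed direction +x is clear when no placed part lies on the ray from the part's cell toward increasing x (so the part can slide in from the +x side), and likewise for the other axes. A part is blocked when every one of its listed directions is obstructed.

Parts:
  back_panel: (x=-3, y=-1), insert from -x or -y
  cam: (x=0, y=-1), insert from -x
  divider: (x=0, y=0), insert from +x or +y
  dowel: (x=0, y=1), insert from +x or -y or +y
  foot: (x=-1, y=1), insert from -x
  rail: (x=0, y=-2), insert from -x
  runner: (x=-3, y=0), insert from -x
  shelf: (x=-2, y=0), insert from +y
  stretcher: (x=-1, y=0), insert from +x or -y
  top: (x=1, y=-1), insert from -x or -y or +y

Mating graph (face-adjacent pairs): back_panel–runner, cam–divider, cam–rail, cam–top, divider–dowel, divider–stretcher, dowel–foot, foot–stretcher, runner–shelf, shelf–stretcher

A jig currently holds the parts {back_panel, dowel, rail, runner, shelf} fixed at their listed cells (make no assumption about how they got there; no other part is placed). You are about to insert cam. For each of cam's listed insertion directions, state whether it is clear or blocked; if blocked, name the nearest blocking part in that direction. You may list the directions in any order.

-x: blocked by back_panel

-x: nearest on ray is back_panel@(-3, -1) ⇒ blocked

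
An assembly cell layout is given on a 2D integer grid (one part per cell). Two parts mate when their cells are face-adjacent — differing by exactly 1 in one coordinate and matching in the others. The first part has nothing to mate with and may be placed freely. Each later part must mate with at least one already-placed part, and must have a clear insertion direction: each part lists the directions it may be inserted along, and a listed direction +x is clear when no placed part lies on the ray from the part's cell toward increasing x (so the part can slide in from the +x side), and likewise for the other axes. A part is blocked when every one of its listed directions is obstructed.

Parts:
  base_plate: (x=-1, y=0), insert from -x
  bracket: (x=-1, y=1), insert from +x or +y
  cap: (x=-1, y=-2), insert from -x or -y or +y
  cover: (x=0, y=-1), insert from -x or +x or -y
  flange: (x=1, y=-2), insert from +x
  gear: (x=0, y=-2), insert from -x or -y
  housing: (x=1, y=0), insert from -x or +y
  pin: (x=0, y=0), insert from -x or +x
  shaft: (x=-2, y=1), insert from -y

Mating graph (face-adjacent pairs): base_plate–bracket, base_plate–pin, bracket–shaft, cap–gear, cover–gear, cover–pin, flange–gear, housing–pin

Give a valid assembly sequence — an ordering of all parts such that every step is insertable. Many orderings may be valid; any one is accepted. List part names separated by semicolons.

1. shaft@(-2, 1) [-y clear] — {shaft}
2. bracket@(-1, 1) [+x clear] — {bracket, shaft}
3. base_plate@(-1, 0) [-x clear] — {base_plate, bracket, shaft}
4. pin@(0, 0) [+x clear] — {base_plate, bracket, pin, shaft}
5. cover@(0, -1) [-x clear] — {base_plate, bracket, cover, pin, shaft}
6. housing@(1, 0) [+y clear] — {base_plate, bracket, cover, housing, pin, shaft}
7. gear@(0, -2) [-x clear] — {base_plate, bracket, cover, gear, housing, pin, shaft}
8. cap@(-1, -2) [-x clear] — {base_plate, bracket, cap, cover, gear, housing, pin, shaft}
9. flange@(1, -2) [+x clear] — {base_plate, bracket, cap, cover, flange, gear, housing, pin, shaft}

shaft; bracket; base_plate; pin; cover; housing; gear; cap; flange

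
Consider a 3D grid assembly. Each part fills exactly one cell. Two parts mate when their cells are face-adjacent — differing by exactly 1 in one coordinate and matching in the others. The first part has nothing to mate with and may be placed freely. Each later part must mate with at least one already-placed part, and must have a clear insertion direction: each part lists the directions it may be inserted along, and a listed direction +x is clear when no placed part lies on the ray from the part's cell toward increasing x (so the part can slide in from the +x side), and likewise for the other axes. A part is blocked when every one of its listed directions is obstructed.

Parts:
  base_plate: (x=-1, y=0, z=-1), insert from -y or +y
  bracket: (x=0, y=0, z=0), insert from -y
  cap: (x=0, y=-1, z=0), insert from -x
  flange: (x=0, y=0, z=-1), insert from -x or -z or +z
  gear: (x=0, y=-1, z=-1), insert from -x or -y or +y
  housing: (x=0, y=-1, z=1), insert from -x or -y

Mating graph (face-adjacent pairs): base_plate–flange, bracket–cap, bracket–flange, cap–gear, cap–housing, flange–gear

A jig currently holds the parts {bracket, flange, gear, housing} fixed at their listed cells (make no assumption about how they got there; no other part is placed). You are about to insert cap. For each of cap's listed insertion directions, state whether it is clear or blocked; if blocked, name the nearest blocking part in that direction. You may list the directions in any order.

-x: ray from cap(0, -1, 0) has no placed part ⇒ clear

-x: clear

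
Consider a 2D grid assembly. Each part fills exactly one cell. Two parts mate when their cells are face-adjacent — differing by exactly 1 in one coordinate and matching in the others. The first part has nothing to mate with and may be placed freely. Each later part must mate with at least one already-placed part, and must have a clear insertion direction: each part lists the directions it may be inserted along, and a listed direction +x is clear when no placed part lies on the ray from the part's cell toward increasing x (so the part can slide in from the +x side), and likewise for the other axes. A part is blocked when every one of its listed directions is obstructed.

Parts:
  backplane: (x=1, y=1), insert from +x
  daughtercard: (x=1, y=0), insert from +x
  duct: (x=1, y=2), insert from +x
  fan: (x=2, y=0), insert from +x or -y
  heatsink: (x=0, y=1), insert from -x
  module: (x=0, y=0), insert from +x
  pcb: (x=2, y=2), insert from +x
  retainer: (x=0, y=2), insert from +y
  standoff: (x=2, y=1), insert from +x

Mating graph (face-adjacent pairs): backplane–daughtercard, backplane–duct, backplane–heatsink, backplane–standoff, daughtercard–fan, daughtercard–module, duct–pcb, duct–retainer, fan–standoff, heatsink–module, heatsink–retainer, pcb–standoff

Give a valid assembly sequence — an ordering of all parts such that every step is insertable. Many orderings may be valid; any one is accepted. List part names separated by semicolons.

1. module@(0, 0) [+x clear] — {module}
2. heatsink@(0, 1) [-x clear] — {heatsink, module}
3. retainer@(0, 2) [+y clear] — {heatsink, module, retainer}
4. duct@(1, 2) [+x clear] — {duct, heatsink, module, retainer}
5. pcb@(2, 2) [+x clear] — {duct, heatsink, module, pcb, retainer}
6. daughtercard@(1, 0) [+x clear] — {daughtercard, duct, heatsink, module, pcb, retainer}
7. fan@(2, 0) [+x clear] — {daughtercard, duct, fan, heatsink, module, pcb, retainer}
8. backplane@(1, 1) [+x clear] — {backplane, daughtercard, duct, fan, heatsink, module, pcb, retainer}
9. standoff@(2, 1) [+x clear] — {backplane, daughtercard, duct, fan, heatsink, module, pcb, retainer, standoff}

module; heatsink; retainer; duct; pcb; daughtercard; fan; backplane; standoff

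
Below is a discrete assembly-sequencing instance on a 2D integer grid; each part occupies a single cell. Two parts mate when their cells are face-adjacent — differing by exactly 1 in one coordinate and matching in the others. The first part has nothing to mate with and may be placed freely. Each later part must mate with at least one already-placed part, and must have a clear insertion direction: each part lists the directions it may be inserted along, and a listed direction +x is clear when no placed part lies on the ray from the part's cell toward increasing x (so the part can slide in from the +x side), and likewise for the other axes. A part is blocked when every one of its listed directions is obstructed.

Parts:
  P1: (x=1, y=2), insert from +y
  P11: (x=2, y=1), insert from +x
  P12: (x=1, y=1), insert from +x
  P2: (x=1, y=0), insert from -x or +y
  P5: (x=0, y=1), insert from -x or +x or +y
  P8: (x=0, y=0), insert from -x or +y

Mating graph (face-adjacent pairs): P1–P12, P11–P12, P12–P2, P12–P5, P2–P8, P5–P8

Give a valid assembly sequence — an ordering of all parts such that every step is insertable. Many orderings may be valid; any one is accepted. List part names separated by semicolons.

1. P1@(1, 2) [+y clear] — {P1}
2. P12@(1, 1) [+x clear] — {P1, P12}
3. P11@(2, 1) [+x clear] — {P1, P11, P12}
4. P2@(1, 0) [-x clear] — {P1, P11, P12, P2}
5. P5@(0, 1) [-x clear] — {P1, P11, P12, P2, P5}
6. P8@(0, 0) [-x clear] — {P1, P11, P12, P2, P5, P8}

P1; P12; P11; P2; P5; P8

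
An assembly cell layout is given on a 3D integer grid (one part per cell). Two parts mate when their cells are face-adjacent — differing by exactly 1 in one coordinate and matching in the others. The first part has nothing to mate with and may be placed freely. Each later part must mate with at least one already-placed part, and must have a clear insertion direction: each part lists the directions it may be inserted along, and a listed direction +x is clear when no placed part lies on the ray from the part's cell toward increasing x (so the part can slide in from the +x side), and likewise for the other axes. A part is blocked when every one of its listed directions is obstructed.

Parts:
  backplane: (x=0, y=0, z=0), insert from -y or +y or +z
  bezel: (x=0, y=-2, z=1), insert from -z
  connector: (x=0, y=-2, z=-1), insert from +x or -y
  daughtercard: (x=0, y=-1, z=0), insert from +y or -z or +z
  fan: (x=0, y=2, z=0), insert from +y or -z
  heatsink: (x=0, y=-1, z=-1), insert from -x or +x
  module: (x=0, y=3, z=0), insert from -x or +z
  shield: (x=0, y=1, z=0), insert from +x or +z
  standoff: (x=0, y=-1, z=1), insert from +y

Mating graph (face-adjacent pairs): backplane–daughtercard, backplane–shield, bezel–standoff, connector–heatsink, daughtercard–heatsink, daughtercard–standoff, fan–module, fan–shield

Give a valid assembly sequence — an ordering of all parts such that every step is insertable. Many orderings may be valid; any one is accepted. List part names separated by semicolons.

fan; module; shield; backplane; daughtercard; standoff; bezel; heatsink; connector

1. fan@(0, 2, 0) [+y clear] — {fan}
2. module@(0, 3, 0) [-x clear] — {fan, module}
3. shield@(0, 1, 0) [+x clear] — {fan, module, shield}
4. backplane@(0, 0, 0) [-y clear] — {backplane, fan, module, shield}
5. daughtercard@(0, -1, 0) [-z clear] — {backplane, daughtercard, fan, module, shield}
6. standoff@(0, -1, 1) [+y clear] — {backplane, daughtercard, fan, module, shield, standoff}
7. bezel@(0, -2, 1) [-z clear] — {backplane, bezel, daughtercard, fan, module, shield, standoff}
8. heatsink@(0, -1, -1) [-x clear] — {backplane, bezel, daughtercard, fan, heatsink, module, shield, standoff}
9. connector@(0, -2, -1) [+x clear] — {backplane, bezel, connector, daughtercard, fan, heatsink, module, shield, standoff}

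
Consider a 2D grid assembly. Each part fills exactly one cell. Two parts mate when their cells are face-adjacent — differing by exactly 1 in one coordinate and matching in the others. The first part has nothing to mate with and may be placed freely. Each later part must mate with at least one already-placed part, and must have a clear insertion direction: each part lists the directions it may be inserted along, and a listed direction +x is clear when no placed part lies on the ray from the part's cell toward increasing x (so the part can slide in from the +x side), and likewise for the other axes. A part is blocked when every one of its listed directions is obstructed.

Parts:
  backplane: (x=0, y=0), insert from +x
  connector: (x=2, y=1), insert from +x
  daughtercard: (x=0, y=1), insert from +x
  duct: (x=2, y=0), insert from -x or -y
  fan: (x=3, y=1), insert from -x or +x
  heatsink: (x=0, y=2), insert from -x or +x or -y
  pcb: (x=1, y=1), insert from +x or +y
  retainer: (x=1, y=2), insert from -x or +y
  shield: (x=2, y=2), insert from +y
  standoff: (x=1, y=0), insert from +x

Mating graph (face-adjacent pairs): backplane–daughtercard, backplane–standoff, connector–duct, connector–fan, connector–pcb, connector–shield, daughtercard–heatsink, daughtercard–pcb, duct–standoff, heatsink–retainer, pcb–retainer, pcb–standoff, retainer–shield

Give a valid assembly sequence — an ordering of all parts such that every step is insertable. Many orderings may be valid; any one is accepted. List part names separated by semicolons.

retainer; heatsink; daughtercard; pcb; connector; fan; backplane; standoff; duct; shield

1. retainer@(1, 2) [-x clear] — {retainer}
2. heatsink@(0, 2) [-x clear] — {heatsink, retainer}
3. daughtercard@(0, 1) [+x clear] — {daughtercard, heatsink, retainer}
4. pcb@(1, 1) [+x clear] — {daughtercard, heatsink, pcb, retainer}
5. connector@(2, 1) [+x clear] — {connector, daughtercard, heatsink, pcb, retainer}
6. fan@(3, 1) [+x clear] — {connector, daughtercard, fan, heatsink, pcb, retainer}
7. backplane@(0, 0) [+x clear] — {backplane, connector, daughtercard, fan, heatsink, pcb, retainer}
8. standoff@(1, 0) [+x clear] — {backplane, connector, daughtercard, fan, heatsink, pcb, retainer, standoff}
9. duct@(2, 0) [-y clear] — {backplane, connector, daughtercard, duct, fan, heatsink, pcb, retainer, standoff}
10. shield@(2, 2) [+y clear] — {backplane, connector, daughtercard, duct, fan, heatsink, pcb, retainer, shield, standoff}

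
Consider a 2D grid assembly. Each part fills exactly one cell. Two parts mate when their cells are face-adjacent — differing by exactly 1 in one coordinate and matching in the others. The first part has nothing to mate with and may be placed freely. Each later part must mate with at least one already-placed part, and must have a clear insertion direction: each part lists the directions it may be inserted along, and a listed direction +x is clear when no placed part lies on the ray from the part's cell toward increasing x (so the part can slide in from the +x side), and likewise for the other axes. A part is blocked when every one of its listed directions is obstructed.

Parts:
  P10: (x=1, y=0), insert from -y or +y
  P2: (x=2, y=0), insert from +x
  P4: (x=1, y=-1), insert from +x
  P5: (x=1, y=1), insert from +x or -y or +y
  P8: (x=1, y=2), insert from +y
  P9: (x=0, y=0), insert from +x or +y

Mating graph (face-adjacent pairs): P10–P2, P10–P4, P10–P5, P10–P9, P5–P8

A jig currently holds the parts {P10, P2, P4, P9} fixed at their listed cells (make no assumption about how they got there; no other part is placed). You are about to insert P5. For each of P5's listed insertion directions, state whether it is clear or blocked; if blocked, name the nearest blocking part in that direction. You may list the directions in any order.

+x: ray from P5(1, 1) has no placed part ⇒ clear
-y: nearest on ray is P10@(1, 0) ⇒ blocked
+y: ray from P5(1, 1) has no placed part ⇒ clear

+x: clear; +y: clear; -y: blocked by P10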